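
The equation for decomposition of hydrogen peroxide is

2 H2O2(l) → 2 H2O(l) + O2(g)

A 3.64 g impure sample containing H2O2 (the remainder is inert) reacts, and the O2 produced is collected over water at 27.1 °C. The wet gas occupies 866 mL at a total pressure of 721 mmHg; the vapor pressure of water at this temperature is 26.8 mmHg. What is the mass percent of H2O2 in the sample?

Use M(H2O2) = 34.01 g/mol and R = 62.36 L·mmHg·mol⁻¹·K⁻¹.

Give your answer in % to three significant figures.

P(O2) = 721 − 26.8 = 694.2 mmHg
n(O2) = PV/RT = (694.2 × 0.8660) / (62.36 × 300.25) = 0.03211 mol
n(H2O2) = (2/1) × 0.03211 = 0.06422 mol
m(H2O2) = 0.06422 × 34.01 = 2.184 g
%H2O2 = 2.184 / 3.64 × 100 = 60.00%

60.0 %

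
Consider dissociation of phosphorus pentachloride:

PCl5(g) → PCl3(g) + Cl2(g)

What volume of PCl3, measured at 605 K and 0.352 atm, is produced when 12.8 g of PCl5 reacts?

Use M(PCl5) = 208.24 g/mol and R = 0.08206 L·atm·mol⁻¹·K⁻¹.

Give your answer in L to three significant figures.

n(PCl5) = 12.80 / 208.24 = 0.06147 mol
n(PCl3) = (1/1) × 0.06147 = 0.06147 mol
V = nRT/P = 0.06147 × 0.08206 × 605 / 0.352 = 8.670 L

8.67 L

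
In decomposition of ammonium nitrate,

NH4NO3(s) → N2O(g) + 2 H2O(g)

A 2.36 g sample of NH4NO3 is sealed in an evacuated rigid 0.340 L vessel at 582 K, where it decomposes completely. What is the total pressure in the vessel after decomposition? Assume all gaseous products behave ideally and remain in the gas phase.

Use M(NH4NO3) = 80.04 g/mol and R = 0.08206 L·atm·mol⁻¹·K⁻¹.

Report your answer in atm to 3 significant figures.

12.4 atm

n(NH4NO3) = 2.36 / 80.04 = 0.02949 mol
n(gas produced) = (3/1) × 0.02949 = 0.08847 mol
P = nRT/V = 0.08847 × 0.08206 × 582 / 0.340 = 12.43 atm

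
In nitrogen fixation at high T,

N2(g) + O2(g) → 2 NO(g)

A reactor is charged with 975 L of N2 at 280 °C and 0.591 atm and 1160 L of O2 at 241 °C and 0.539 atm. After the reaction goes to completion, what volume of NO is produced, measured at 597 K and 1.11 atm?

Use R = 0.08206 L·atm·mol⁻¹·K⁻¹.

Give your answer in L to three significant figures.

n(N2) = PV/RT = (0.591 × 975) / (0.08206 × 553.15) = 12.69 mol
n(O2) = PV/RT = (0.539 × 1160) / (0.08206 × 514.15) = 14.82 mol
For 12.69 mol N2, stoichiometry requires (1/1) × 12.69 = 12.69 mol O2; 14.82 mol is available, so N2 is limiting.
n(NO) = (2/1) × 12.69 = 25.38 mol
V(NO) = nRT/P = 25.38 × 0.08206 × 597 / 1.11 = 1120 L

1120 L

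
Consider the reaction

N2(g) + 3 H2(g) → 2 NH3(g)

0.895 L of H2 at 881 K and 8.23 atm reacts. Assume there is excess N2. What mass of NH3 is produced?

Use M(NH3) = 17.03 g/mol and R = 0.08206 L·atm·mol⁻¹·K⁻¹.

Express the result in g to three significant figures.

1.16 g

n(H2) = PV/RT = (8.23 × 0.895) / (0.08206 × 881) = 0.1019 mol
n(NH3) = (2/3) × 0.1019 = 0.06793 mol
m(NH3) = 0.06793 × 17.03 = 1.157 g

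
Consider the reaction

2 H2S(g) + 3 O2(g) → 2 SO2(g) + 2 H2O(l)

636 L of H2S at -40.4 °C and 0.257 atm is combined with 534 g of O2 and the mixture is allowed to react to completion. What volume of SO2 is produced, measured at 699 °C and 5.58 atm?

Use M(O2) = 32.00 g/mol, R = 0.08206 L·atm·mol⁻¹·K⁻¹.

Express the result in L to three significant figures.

122 L

n(H2S) = PV/RT = (0.257 × 636) / (0.08206 × 232.75) = 8.558 mol
n(O2) = 534 / 32.00 = 16.69 mol
For 8.558 mol H2S, stoichiometry requires (3/2) × 8.558 = 12.84 mol O2; 16.69 mol is available, so H2S is limiting.
n(SO2) = (2/2) × 8.558 = 8.558 mol
V(SO2) = nRT/P = 8.558 × 0.08206 × 972.15 / 5.58 = 122.3 L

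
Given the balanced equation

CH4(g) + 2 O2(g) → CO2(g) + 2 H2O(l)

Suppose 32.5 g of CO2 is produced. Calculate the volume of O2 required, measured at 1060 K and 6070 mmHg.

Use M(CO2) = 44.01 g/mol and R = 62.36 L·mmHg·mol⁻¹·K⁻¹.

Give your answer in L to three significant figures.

n(CO2) = 32.50 / 44.01 = 0.7385 mol
n(O2) = (2/1) × 0.7385 = 1.477 mol
V = nRT/P = 1.477 × 62.36 × 1060 / 6070 = 16.08 L

16.1 L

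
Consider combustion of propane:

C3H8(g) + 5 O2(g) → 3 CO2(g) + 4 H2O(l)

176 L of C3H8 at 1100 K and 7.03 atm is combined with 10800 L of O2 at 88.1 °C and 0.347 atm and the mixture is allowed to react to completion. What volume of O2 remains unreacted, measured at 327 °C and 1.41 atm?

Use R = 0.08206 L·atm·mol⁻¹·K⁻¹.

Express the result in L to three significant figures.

n(C3H8) = PV/RT = (7.03 × 176) / (0.08206 × 1100) = 13.71 mol
n(O2) = PV/RT = (0.347 × 10800) / (0.08206 × 361.25) = 126.4 mol
For 13.71 mol C3H8, stoichiometry requires (5/1) × 13.71 = 68.55 mol O2; 126.4 mol is available, so C3H8 is limiting.
n(O2) consumed = (5/1) × 13.71 = 68.55 mol; remaining = 126.4 − 68.55 = 57.85 mol
V(O2) = nRT/P = 57.85 × 0.08206 × 600.15 / 1.41 = 2021 L

2020 L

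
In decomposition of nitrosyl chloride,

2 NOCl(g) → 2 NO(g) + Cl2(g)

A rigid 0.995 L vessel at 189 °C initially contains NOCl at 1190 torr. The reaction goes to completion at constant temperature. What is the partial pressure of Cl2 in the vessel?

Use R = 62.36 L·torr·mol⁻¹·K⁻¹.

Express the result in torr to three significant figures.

595 torr

n(NOCl)₀ = PV/RT = (1190 × 0.995) / (62.36 × 462.15) = 0.04108 mol
n(Cl2) = (1/2) × 0.04108 = 0.02054 mol
P(Cl2) = nRT/V = 0.02054 × 62.36 × 462.15 / 0.995 = 594.9 torr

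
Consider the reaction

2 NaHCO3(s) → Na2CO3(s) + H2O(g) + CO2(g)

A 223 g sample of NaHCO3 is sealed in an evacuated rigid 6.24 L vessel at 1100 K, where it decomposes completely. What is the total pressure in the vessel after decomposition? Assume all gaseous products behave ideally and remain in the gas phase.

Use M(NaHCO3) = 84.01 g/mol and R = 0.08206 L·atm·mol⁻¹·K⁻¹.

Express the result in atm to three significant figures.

n(NaHCO3) = 223 / 84.01 = 2.654 mol
n(gas produced) = (2/2) × 2.654 = 2.654 mol
P = nRT/V = 2.654 × 0.08206 × 1100 / 6.24 = 38.39 atm

38.4 atm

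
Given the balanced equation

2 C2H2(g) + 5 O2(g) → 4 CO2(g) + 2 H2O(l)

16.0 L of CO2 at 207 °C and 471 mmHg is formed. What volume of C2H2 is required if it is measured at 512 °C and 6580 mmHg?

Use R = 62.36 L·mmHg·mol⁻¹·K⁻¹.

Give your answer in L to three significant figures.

n(CO2) = PV/RT = (471 × 16.0) / (62.36 × 480.15) = 0.2517 mol
n(C2H2) = (2/4) × 0.2517 = 0.1258 mol
V = nRT/P = 0.1258 × 62.36 × 785.15 / 6580 = 0.9361 L

0.936 L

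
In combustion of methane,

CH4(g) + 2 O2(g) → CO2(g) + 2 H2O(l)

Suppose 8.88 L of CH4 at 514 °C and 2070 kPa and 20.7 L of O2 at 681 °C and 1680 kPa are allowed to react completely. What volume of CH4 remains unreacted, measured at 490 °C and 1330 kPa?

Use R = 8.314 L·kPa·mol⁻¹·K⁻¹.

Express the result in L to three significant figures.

n(CH4) = PV/RT = (2070 × 8.88) / (8.314 × 787.15) = 2.809 mol
n(O2) = PV/RT = (1680 × 20.7) / (8.314 × 954.15) = 4.384 mol
For 2.809 mol CH4, stoichiometry requires (2/1) × 2.809 = 5.618 mol O2; 4.384 mol is available, so O2 is limiting.
n(CH4) consumed = (1/2) × 4.384 = 2.192 mol; remaining = 2.809 − 2.192 = 0.6170 mol
V(CH4) = nRT/P = 0.6170 × 8.314 × 763.15 / 1330 = 2.943 L

2.94 L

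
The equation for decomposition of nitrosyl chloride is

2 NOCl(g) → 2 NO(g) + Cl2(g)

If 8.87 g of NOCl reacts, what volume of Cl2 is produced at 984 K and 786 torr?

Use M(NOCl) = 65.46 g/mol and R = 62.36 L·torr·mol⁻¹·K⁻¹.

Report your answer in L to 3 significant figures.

5.29 L

n(NOCl) = 8.870 / 65.46 = 0.1355 mol
n(Cl2) = (1/2) × 0.1355 = 0.06775 mol
V = nRT/P = 0.06775 × 62.36 × 984 / 786 = 5.289 L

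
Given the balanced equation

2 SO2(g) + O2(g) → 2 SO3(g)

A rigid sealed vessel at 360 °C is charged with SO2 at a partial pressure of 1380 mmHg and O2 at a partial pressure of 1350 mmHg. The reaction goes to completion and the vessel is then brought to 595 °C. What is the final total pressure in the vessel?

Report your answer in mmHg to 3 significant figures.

2800 mmHg

Because the vessel is rigid and T is held at 360 °C, work the stoichiometry in partial pressures (P_i = n_iRT/V).
P(O2) required for 1380 mmHg of SO2 = (1/2) × 1380 = 690.0 mmHg; available 1350 mmHg, so SO2 is limiting.
P(O2) remaining = 1350 − (1/2) × 1380 = 660.0 mmHg
P(gaseous products) = (2)/2 × 1380 = 1380 mmHg
P_total at 360 °C = 660.0 + 1380 = 2040 mmHg
Scaling to 595 °C: P = 2040 × 868.15/633.15 = 2797 mmHg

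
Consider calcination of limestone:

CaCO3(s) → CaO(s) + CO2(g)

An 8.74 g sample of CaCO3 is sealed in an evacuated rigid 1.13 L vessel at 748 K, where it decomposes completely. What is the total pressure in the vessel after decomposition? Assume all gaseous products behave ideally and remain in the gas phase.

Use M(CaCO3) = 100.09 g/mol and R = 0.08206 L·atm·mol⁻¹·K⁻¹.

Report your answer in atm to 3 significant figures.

n(CaCO3) = 8.74 / 100.09 = 0.08732 mol
n(gas produced) = (1/1) × 0.08732 = 0.08732 mol
P = nRT/V = 0.08732 × 0.08206 × 748 / 1.13 = 4.743 atm

4.74 atm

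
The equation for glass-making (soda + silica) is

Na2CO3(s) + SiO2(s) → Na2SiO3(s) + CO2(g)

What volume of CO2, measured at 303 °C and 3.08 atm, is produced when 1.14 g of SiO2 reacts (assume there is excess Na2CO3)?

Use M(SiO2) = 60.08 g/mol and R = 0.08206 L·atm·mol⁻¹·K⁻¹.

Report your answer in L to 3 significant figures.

n(SiO2) = 1.140 / 60.08 = 0.01897 mol
n(CO2) = (1/1) × 0.01897 = 0.01897 mol
V = nRT/P = 0.01897 × 0.08206 × 576.15 / 3.08 = 0.2912 L

0.291 L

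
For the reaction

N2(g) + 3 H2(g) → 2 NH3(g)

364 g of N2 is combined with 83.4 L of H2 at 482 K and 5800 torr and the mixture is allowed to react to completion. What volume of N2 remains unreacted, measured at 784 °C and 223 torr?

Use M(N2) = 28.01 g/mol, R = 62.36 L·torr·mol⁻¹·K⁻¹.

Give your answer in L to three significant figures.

n(N2) = 364 / 28.01 = 13.00 mol
n(H2) = PV/RT = (5800 × 83.4) / (62.36 × 482) = 16.09 mol
For 13.00 mol N2, stoichiometry requires (3/1) × 13.00 = 39.00 mol H2; 16.09 mol is available, so H2 is limiting.
n(N2) consumed = (1/3) × 16.09 = 5.363 mol; remaining = 13.00 − 5.363 = 7.637 mol
V(N2) = nRT/P = 7.637 × 62.36 × 1057.15 / 223 = 2258 L

2260 L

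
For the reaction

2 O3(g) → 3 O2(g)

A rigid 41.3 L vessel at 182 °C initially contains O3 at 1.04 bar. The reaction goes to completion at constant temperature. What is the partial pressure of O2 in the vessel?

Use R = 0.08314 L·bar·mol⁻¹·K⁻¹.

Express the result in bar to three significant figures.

1.56 bar

n(O3)₀ = PV/RT = (1.04 × 41.3) / (0.08314 × 455.15) = 1.135 mol
n(O2) = (3/2) × 1.135 = 1.703 mol
P(O2) = nRT/V = 1.703 × 0.08314 × 455.15 / 41.3 = 1.560 bar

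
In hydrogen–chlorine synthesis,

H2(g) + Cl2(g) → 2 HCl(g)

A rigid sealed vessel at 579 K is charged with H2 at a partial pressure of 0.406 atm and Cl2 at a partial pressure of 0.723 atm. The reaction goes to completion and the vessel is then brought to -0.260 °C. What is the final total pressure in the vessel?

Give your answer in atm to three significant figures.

0.532 atm

At constant V, partial pressures at 579 K are proportional to moles, so apply stoichiometry directly to pressures.
P(Cl2) required for 0.406 atm of H2 = (1/1) × 0.406 = 0.4060 atm; available 0.723 atm, so H2 is limiting.
P(Cl2) remaining = 0.723 − (1/1) × 0.406 = 0.3170 atm
P(gaseous products) = (2)/1 × 0.406 = 0.8120 atm
P_total at 579 K = 0.3170 + 0.8120 = 1.129 atm
Scaling to -0.260 °C: P = 1.129 × 272.89/579 = 0.5321 atm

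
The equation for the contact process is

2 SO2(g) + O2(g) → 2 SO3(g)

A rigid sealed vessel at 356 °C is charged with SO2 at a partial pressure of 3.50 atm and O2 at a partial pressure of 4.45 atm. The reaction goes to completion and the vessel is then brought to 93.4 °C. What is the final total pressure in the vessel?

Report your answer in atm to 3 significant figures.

3.61 atm

At constant V, partial pressures at 356 °C are proportional to moles, so apply stoichiometry directly to pressures.
P(O2) required for 3.50 atm of SO2 = (1/2) × 3.50 = 1.750 atm; available 4.45 atm, so SO2 is limiting.
P(O2) remaining = 4.45 − (1/2) × 3.50 = 2.700 atm
P(gaseous products) = (2)/2 × 3.50 = 3.500 atm
P_total at 356 °C = 2.700 + 3.500 = 6.200 atm
Scaling to 93.4 °C: P = 6.200 × 366.55/629.15 = 3.612 atm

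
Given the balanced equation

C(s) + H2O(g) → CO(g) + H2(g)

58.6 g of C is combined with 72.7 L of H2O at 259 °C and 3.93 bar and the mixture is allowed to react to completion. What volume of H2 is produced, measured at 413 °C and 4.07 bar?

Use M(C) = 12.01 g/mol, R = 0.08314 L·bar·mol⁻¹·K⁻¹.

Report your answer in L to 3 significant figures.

n(C) = 58.6 / 12.01 = 4.879 mol
n(H2O) = PV/RT = (3.93 × 72.7) / (0.08314 × 532.15) = 6.458 mol
For 4.879 mol C, stoichiometry requires (1/1) × 4.879 = 4.879 mol H2O; 6.458 mol is available, so C is limiting.
n(H2) = (1/1) × 4.879 = 4.879 mol
V(H2) = nRT/P = 4.879 × 0.08314 × 686.15 / 4.07 = 68.39 L

68.4 L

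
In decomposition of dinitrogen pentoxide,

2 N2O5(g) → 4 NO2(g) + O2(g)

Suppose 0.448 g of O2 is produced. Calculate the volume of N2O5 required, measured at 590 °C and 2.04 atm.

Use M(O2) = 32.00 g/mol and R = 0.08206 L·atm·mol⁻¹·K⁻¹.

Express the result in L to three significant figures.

n(O2) = 0.4480 / 32.00 = 0.01400 mol
n(N2O5) = (2/1) × 0.01400 = 0.02800 mol
V = nRT/P = 0.02800 × 0.08206 × 863.15 / 2.04 = 0.9722 L

0.972 L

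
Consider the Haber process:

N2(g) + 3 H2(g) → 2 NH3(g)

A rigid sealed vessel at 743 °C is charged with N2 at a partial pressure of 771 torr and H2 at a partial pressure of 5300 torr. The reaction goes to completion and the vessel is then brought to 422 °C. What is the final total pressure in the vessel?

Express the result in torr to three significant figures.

Because the vessel is rigid and T is held at 743 °C, work the stoichiometry in partial pressures (P_i = n_iRT/V).
P(H2) required for 771 torr of N2 = (3/1) × 771 = 2313 torr; available 5300 torr, so N2 is limiting.
P(H2) remaining = 5300 − (3/1) × 771 = 2987 torr
P(gaseous products) = (2)/1 × 771 = 1542 torr
P_total at 743 °C = 2987 + 1542 = 4529 torr
Scaling to 422 °C: P = 4529 × 695.15/1016.15 = 3098 torr

3100 torr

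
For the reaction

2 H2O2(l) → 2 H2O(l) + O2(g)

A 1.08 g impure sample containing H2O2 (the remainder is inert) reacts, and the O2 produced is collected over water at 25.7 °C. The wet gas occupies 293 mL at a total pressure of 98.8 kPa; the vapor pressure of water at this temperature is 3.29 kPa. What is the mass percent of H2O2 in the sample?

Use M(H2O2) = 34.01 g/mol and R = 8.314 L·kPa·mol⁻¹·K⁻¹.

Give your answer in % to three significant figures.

70.9 %

P(O2) = 98.8 − 3.29 = 95.51 kPa
n(O2) = PV/RT = (95.51 × 0.2930) / (8.314 × 298.85) = 0.01126 mol
n(H2O2) = (2/1) × 0.01126 = 0.02252 mol
m(H2O2) = 0.02252 × 34.01 = 0.7659 g
%H2O2 = 0.7659 / 1.08 × 100 = 70.92%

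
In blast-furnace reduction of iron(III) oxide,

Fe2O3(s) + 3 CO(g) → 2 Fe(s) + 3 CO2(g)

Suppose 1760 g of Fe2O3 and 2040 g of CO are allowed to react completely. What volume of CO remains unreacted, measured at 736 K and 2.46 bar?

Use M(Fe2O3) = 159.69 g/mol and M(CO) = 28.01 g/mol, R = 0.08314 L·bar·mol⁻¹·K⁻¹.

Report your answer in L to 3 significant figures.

989 L

n(Fe2O3) = 1760 / 159.69 = 11.02 mol
n(CO) = 2040 / 28.01 = 72.83 mol
For 11.02 mol Fe2O3, stoichiometry requires (3/1) × 11.02 = 33.06 mol CO; 72.83 mol is available, so Fe2O3 is limiting.
n(CO) consumed = (3/1) × 11.02 = 33.06 mol; remaining = 72.83 − 33.06 = 39.77 mol
V(CO) = nRT/P = 39.77 × 0.08314 × 736 / 2.46 = 989.3 L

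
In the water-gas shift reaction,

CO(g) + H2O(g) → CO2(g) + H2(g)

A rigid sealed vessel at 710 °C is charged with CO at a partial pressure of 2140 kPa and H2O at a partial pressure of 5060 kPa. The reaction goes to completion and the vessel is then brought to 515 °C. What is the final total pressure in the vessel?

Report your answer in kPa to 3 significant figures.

With V and T fixed, P_i ∝ n_i, so the mole ratios apply directly to partial pressures at 710 °C.
P(H2O) required for 2140 kPa of CO = (1/1) × 2140 = 2140 kPa; available 5060 kPa, so CO is limiting.
P(H2O) remaining = 5060 − (1/1) × 2140 = 2920 kPa
P(gaseous products) = (1+1)/1 × 2140 = 4280 kPa
P_total at 710 °C = 2920 + 4280 = 7200 kPa
Scaling to 515 °C: P = 7200 × 788.15/983.15 = 5772 kPa

5770 kPa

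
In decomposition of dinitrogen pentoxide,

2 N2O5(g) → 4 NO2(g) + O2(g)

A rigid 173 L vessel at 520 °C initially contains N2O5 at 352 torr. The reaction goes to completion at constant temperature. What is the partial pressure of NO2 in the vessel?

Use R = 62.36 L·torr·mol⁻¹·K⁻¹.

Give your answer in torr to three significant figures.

704 torr

n(N2O5)₀ = PV/RT = (352 × 173) / (62.36 × 793.15) = 1.231 mol
n(NO2) = (4/2) × 1.231 = 2.462 mol
P(NO2) = nRT/V = 2.462 × 62.36 × 793.15 / 173 = 703.9 torr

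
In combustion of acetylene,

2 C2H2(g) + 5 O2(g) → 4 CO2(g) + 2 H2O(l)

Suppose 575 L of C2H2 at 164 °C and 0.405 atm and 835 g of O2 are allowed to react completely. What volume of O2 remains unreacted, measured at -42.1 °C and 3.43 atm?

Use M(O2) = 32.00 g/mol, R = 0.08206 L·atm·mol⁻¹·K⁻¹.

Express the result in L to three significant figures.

n(C2H2) = PV/RT = (0.405 × 575) / (0.08206 × 437.15) = 6.492 mol
n(O2) = 835 / 32.00 = 26.09 mol
For 6.492 mol C2H2, stoichiometry requires (5/2) × 6.492 = 16.23 mol O2; 26.09 mol is available, so C2H2 is limiting.
n(O2) consumed = (5/2) × 6.492 = 16.23 mol; remaining = 26.09 − 16.23 = 9.860 mol
V(O2) = nRT/P = 9.860 × 0.08206 × 231.05 / 3.43 = 54.50 L

54.5 L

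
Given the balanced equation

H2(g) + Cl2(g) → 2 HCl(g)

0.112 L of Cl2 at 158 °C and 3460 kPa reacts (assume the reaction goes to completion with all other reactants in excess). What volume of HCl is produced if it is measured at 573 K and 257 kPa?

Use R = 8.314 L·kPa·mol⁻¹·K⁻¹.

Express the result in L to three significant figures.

4.01 L

n(Cl2) = PV/RT = (3460 × 0.112) / (8.314 × 431.15) = 0.1081 mol
n(HCl) = (2/1) × 0.1081 = 0.2162 mol
V = nRT/P = 0.2162 × 8.314 × 573 / 257 = 4.008 L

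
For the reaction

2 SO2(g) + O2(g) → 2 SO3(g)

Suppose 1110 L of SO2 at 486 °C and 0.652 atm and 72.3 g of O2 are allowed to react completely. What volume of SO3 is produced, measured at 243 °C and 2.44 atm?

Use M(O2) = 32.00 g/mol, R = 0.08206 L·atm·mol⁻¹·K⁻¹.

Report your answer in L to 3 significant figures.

n(SO2) = PV/RT = (0.652 × 1110) / (0.08206 × 759.15) = 11.62 mol
n(O2) = 72.3 / 32.00 = 2.259 mol
For 11.62 mol SO2, stoichiometry requires (1/2) × 11.62 = 5.810 mol O2; 2.259 mol is available, so O2 is limiting.
n(SO3) = (2/1) × 2.259 = 4.518 mol
V(SO3) = nRT/P = 4.518 × 0.08206 × 516.15 / 2.44 = 78.43 L

78.4 L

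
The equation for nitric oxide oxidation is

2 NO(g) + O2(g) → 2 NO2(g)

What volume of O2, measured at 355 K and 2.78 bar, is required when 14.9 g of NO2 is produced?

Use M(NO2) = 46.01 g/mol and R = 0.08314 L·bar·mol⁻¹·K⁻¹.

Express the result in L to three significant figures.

1.72 L

n(NO2) = 14.90 / 46.01 = 0.3238 mol
n(O2) = (1/2) × 0.3238 = 0.1619 mol
V = nRT/P = 0.1619 × 0.08314 × 355 / 2.78 = 1.719 L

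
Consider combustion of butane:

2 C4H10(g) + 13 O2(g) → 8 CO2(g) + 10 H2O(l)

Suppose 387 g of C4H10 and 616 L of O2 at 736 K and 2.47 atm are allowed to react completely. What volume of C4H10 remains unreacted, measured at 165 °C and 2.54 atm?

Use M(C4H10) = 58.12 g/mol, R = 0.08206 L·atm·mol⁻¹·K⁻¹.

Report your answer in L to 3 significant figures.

39.4 L

n(C4H10) = 387 / 58.12 = 6.659 mol
n(O2) = PV/RT = (2.47 × 616) / (0.08206 × 736) = 25.19 mol
For 6.659 mol C4H10, stoichiometry requires (13/2) × 6.659 = 43.28 mol O2; 25.19 mol is available, so O2 is limiting.
n(C4H10) consumed = (2/13) × 25.19 = 3.875 mol; remaining = 6.659 − 3.875 = 2.784 mol
V(C4H10) = nRT/P = 2.784 × 0.08206 × 438.15 / 2.54 = 39.41 L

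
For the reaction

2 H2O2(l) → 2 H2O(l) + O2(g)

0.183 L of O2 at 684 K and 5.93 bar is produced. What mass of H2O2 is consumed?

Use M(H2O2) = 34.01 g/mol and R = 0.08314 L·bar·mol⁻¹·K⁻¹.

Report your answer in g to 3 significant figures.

n(O2) = PV/RT = (5.93 × 0.183) / (0.08314 × 684) = 0.01908 mol
n(H2O2) = (2/1) × 0.01908 = 0.03816 mol
m(H2O2) = 0.03816 × 34.01 = 1.298 g

1.30 g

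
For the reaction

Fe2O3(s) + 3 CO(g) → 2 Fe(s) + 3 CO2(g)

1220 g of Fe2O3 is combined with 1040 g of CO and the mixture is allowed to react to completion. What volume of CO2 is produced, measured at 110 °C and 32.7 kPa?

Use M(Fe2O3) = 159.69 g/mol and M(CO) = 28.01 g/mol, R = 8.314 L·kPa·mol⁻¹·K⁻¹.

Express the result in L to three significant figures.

n(Fe2O3) = 1220 / 159.69 = 7.640 mol
n(CO) = 1040 / 28.01 = 37.13 mol
For 7.640 mol Fe2O3, stoichiometry requires (3/1) × 7.640 = 22.92 mol CO; 37.13 mol is available, so Fe2O3 is limiting.
n(CO2) = (3/1) × 7.640 = 22.92 mol
V(CO2) = nRT/P = 22.92 × 8.314 × 383.15 / 32.7 = 2233 L

2230 L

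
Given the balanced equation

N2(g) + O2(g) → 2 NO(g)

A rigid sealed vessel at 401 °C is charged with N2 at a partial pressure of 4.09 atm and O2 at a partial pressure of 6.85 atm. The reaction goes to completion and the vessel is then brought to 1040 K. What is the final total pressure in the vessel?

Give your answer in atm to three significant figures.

16.9 atm

With V and T fixed, P_i ∝ n_i, so the mole ratios apply directly to partial pressures at 401 °C.
P(O2) required for 4.09 atm of N2 = (1/1) × 4.09 = 4.090 atm; available 6.85 atm, so N2 is limiting.
P(O2) remaining = 6.85 − (1/1) × 4.09 = 2.760 atm
P(gaseous products) = (2)/1 × 4.09 = 8.180 atm
P_total at 401 °C = 2.760 + 8.180 = 10.94 atm
Scaling to 1040 K: P = 10.94 × 1040/674.15 = 16.88 atm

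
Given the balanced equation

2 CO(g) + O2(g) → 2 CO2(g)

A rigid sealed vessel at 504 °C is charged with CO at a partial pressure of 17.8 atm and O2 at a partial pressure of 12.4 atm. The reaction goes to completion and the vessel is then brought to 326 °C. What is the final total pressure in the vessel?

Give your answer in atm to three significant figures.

16.4 atm

With V and T fixed, P_i ∝ n_i, so the mole ratios apply directly to partial pressures at 504 °C.
P(O2) required for 17.8 atm of CO = (1/2) × 17.8 = 8.900 atm; available 12.4 atm, so CO is limiting.
P(O2) remaining = 12.4 − (1/2) × 17.8 = 3.500 atm
P(gaseous products) = (2)/2 × 17.8 = 17.80 atm
P_total at 504 °C = 3.500 + 17.80 = 21.30 atm
Scaling to 326 °C: P = 21.30 × 599.15/777.15 = 16.42 atm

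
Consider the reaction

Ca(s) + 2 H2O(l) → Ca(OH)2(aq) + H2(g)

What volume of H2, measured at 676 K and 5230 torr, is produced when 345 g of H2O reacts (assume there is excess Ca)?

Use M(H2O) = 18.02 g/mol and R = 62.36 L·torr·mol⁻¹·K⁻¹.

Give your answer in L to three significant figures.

n(H2O) = 345.0 / 18.02 = 19.15 mol
n(H2) = (1/2) × 19.15 = 9.575 mol
V = nRT/P = 9.575 × 62.36 × 676 / 5230 = 77.18 L

77.2 L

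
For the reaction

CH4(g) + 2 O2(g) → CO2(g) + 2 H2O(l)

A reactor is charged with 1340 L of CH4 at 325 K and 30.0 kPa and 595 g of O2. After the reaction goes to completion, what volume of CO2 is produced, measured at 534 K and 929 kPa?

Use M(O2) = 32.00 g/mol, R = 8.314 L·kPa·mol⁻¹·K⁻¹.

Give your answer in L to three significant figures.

44.4 L

n(CH4) = PV/RT = (30.0 × 1340) / (8.314 × 325) = 14.88 mol
n(O2) = 595 / 32.00 = 18.59 mol
For 14.88 mol CH4, stoichiometry requires (2/1) × 14.88 = 29.76 mol O2; 18.59 mol is available, so O2 is limiting.
n(CO2) = (1/2) × 18.59 = 9.295 mol
V(CO2) = nRT/P = 9.295 × 8.314 × 534 / 929 = 44.42 L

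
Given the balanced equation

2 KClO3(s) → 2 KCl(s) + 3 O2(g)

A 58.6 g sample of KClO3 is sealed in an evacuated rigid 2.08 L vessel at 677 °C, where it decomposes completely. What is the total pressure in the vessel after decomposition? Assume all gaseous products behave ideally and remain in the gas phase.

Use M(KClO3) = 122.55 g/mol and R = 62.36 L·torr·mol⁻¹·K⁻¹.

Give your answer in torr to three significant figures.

n(KClO3) = 58.6 / 122.55 = 0.4782 mol
n(gas produced) = (3/2) × 0.4782 = 0.7173 mol
P = nRT/V = 0.7173 × 62.36 × 950.15 / 2.08 = 20430 torr

20400 torr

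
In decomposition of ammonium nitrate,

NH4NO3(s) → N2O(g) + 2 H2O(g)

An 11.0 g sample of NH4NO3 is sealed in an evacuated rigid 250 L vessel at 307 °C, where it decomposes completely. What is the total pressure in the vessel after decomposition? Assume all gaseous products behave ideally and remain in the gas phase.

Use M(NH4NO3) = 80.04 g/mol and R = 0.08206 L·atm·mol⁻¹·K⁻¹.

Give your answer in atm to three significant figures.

0.0785 atm

n(NH4NO3) = 11.0 / 80.04 = 0.1374 mol
n(gas produced) = (3/1) × 0.1374 = 0.4122 mol
P = nRT/V = 0.4122 × 0.08206 × 580.15 / 250 = 0.07849 atm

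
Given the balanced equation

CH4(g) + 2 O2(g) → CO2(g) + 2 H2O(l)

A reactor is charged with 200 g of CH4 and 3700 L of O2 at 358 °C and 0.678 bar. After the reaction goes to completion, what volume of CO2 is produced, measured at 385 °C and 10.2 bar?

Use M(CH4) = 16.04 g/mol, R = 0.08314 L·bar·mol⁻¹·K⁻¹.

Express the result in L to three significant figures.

n(CH4) = 200 / 16.04 = 12.47 mol
n(O2) = PV/RT = (0.678 × 3700) / (0.08314 × 631.15) = 47.81 mol
For 12.47 mol CH4, stoichiometry requires (2/1) × 12.47 = 24.94 mol O2; 47.81 mol is available, so CH4 is limiting.
n(CO2) = (1/1) × 12.47 = 12.47 mol
V(CO2) = nRT/P = 12.47 × 0.08314 × 658.15 / 10.2 = 66.90 L

66.9 L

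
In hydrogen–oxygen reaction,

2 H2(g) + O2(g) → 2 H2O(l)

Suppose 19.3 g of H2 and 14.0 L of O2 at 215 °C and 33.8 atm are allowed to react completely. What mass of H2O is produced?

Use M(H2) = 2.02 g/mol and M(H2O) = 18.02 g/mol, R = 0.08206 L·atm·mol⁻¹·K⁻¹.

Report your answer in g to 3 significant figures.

172 g

n(H2) = 19.3 / 2.02 = 9.554 mol
n(O2) = PV/RT = (33.8 × 14.0) / (0.08206 × 488.15) = 11.81 mol
For 9.554 mol H2, stoichiometry requires (1/2) × 9.554 = 4.777 mol O2; 11.81 mol is available, so H2 is limiting.
n(H2O) = (2/2) × 9.554 = 9.554 mol
m(H2O) = 9.554 × 18.02 = 172.2 g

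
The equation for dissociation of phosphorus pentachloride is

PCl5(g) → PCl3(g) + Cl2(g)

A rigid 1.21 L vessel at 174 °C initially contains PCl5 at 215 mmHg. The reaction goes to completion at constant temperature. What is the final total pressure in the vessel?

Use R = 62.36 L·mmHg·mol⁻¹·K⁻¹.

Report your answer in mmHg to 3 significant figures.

430 mmHg

Rigid vessel, constant T ⇒ P scales with total gas moles (1 → 2).
P_final = (2/1) × 215 = 430.0 mmHg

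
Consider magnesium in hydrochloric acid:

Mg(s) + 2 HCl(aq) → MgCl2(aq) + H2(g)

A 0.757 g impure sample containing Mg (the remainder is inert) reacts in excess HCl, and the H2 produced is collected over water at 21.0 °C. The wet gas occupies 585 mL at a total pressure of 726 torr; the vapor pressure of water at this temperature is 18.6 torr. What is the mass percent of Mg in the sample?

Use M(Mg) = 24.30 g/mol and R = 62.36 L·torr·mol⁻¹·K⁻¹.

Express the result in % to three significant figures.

P(H2) = 726 − 18.6 = 707.4 torr
n(H2) = PV/RT = (707.4 × 0.5850) / (62.36 × 294.15) = 0.02256 mol
n(Mg) = (1/1) × 0.02256 = 0.02256 mol
m(Mg) = 0.02256 × 24.30 = 0.5482 g
%Mg = 0.5482 / 0.757 × 100 = 72.42%

72.4 %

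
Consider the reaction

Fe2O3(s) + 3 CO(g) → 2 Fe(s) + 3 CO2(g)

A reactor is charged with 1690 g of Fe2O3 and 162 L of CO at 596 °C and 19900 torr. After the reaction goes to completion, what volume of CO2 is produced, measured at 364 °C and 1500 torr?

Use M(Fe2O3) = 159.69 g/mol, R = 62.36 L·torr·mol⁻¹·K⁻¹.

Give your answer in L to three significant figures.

n(Fe2O3) = 1690 / 159.69 = 10.58 mol
n(CO) = PV/RT = (19900 × 162) / (62.36 × 869.15) = 59.48 mol
For 10.58 mol Fe2O3, stoichiometry requires (3/1) × 10.58 = 31.74 mol CO; 59.48 mol is available, so Fe2O3 is limiting.
n(CO2) = (3/1) × 10.58 = 31.74 mol
V(CO2) = nRT/P = 31.74 × 62.36 × 637.15 / 1500 = 840.7 L

841 L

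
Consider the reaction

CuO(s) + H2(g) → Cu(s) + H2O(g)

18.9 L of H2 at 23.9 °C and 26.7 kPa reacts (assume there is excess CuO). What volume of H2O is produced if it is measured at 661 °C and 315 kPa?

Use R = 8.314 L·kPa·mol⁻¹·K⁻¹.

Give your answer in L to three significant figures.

n(H2) = PV/RT = (26.7 × 18.9) / (8.314 × 297.05) = 0.2043 mol
n(H2O) = (1/1) × 0.2043 = 0.2043 mol
V = nRT/P = 0.2043 × 8.314 × 934.15 / 315 = 5.037 L

5.04 L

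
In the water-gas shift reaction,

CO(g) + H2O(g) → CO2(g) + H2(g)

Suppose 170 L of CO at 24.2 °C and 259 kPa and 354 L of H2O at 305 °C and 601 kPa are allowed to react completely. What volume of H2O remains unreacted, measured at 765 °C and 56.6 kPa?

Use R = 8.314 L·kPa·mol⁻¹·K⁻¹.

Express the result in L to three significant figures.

4030 L

n(CO) = PV/RT = (259 × 170) / (8.314 × 297.35) = 17.81 mol
n(H2O) = PV/RT = (601 × 354) / (8.314 × 578.15) = 44.26 mol
For 17.81 mol CO, stoichiometry requires (1/1) × 17.81 = 17.81 mol H2O; 44.26 mol is available, so CO is limiting.
n(H2O) consumed = (1/1) × 17.81 = 17.81 mol; remaining = 44.26 − 17.81 = 26.45 mol
V(H2O) = nRT/P = 26.45 × 8.314 × 1038.15 / 56.6 = 4033 L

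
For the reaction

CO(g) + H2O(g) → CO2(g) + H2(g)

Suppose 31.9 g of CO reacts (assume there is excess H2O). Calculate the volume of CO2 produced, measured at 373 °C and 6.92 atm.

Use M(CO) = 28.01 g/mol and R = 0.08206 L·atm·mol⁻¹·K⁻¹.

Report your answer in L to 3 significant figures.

8.73 L

n(CO) = 31.90 / 28.01 = 1.139 mol
n(CO2) = (1/1) × 1.139 = 1.139 mol
V = nRT/P = 1.139 × 0.08206 × 646.15 / 6.92 = 8.727 L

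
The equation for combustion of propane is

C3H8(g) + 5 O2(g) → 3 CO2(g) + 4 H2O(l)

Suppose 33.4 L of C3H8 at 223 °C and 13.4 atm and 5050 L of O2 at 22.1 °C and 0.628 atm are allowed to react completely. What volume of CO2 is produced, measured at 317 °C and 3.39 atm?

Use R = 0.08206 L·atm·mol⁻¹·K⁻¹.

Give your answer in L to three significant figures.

471 L

n(C3H8) = PV/RT = (13.4 × 33.4) / (0.08206 × 496.15) = 10.99 mol
n(O2) = PV/RT = (0.628 × 5050) / (0.08206 × 295.25) = 130.9 mol
For 10.99 mol C3H8, stoichiometry requires (5/1) × 10.99 = 54.95 mol O2; 130.9 mol is available, so C3H8 is limiting.
n(CO2) = (3/1) × 10.99 = 32.97 mol
V(CO2) = nRT/P = 32.97 × 0.08206 × 590.15 / 3.39 = 471.0 L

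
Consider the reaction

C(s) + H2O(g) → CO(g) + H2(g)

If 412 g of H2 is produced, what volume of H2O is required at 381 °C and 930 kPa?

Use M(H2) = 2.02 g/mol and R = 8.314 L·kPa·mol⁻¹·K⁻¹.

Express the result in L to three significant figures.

n(H2) = 412.0 / 2.02 = 204.0 mol
n(H2O) = (1/1) × 204.0 = 204.0 mol
V = nRT/P = 204.0 × 8.314 × 654.15 / 930 = 1193 L

1190 L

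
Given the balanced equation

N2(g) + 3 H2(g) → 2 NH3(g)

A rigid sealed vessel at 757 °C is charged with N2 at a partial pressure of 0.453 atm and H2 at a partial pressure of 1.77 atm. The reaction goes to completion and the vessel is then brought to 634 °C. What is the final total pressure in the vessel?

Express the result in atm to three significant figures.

With V and T fixed, P_i ∝ n_i, so the mole ratios apply directly to partial pressures at 757 °C.
P(H2) required for 0.453 atm of N2 = (3/1) × 0.453 = 1.359 atm; available 1.77 atm, so N2 is limiting.
P(H2) remaining = 1.77 − (3/1) × 0.453 = 0.4110 atm
P(gaseous products) = (2)/1 × 0.453 = 0.9060 atm
P_total at 757 °C = 0.4110 + 0.9060 = 1.317 atm
Scaling to 634 °C: P = 1.317 × 907.15/1030.15 = 1.160 atm

1.16 atm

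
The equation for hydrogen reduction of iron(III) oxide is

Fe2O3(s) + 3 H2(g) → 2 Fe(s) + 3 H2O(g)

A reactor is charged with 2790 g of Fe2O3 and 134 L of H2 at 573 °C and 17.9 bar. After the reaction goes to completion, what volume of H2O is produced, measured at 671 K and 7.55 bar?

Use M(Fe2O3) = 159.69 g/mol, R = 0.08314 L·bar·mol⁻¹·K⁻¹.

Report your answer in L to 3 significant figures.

252 L

n(Fe2O3) = 2790 / 159.69 = 17.47 mol
n(H2) = PV/RT = (17.9 × 134) / (0.08314 × 846.15) = 34.10 mol
For 17.47 mol Fe2O3, stoichiometry requires (3/1) × 17.47 = 52.41 mol H2; 34.10 mol is available, so H2 is limiting.
n(H2O) = (3/3) × 34.10 = 34.10 mol
V(H2O) = nRT/P = 34.10 × 0.08314 × 671 / 7.55 = 252.0 L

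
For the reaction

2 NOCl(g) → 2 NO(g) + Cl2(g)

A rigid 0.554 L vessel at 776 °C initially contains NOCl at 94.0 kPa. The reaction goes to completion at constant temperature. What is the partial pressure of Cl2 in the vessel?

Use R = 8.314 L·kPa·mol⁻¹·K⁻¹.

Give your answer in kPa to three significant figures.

47.0 kPa

n(NOCl)₀ = PV/RT = (94.0 × 0.554) / (8.314 × 1049.15) = 0.005970 mol
n(Cl2) = (1/2) × 0.005970 = 0.002985 mol
P(Cl2) = nRT/V = 0.002985 × 8.314 × 1049.15 / 0.554 = 47.00 kPa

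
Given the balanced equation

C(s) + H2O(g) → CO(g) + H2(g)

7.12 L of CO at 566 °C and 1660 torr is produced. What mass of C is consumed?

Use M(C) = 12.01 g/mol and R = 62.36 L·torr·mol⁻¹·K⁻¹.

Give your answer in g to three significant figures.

n(CO) = PV/RT = (1660 × 7.12) / (62.36 × 839.15) = 0.2259 mol
n(C) = (1/1) × 0.2259 = 0.2259 mol
m(C) = 0.2259 × 12.01 = 2.713 g

2.71 g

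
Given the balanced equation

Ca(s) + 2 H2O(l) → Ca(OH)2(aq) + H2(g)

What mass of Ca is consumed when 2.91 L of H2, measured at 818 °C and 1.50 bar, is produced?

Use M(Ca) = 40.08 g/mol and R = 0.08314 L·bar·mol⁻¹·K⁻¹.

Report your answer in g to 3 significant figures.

n(H2) = PV/RT = (1.50 × 2.91) / (0.08314 × 1091.15) = 0.04812 mol
n(Ca) = (1/1) × 0.04812 = 0.04812 mol
m(Ca) = 0.04812 × 40.08 = 1.929 g

1.93 g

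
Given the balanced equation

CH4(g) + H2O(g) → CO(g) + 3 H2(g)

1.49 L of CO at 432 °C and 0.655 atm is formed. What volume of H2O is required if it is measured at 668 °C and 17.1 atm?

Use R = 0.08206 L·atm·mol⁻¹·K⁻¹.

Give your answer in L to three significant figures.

n(CO) = PV/RT = (0.655 × 1.49) / (0.08206 × 705.15) = 0.01687 mol
n(H2O) = (1/1) × 0.01687 = 0.01687 mol
V = nRT/P = 0.01687 × 0.08206 × 941.15 / 17.1 = 0.07619 L

0.0762 L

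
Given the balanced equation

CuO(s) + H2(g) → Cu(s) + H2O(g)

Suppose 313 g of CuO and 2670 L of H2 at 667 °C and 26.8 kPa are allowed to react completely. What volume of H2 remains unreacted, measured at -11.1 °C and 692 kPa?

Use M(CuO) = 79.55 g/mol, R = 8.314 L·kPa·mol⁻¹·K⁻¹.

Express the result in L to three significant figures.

n(CuO) = 313 / 79.55 = 3.935 mol
n(H2) = PV/RT = (26.8 × 2670) / (8.314 × 940.15) = 9.155 mol
For 3.935 mol CuO, stoichiometry requires (1/1) × 3.935 = 3.935 mol H2; 9.155 mol is available, so CuO is limiting.
n(H2) consumed = (1/1) × 3.935 = 3.935 mol; remaining = 9.155 − 3.935 = 5.220 mol
V(H2) = nRT/P = 5.220 × 8.314 × 262.05 / 692 = 16.43 L

16.4 L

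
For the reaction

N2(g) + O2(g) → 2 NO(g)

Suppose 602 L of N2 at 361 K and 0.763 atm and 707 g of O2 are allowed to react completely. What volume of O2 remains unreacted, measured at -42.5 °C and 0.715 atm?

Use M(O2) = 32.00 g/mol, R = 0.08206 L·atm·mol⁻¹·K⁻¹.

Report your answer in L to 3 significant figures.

174 L

n(N2) = PV/RT = (0.763 × 602) / (0.08206 × 361) = 15.51 mol
n(O2) = 707 / 32.00 = 22.09 mol
For 15.51 mol N2, stoichiometry requires (1/1) × 15.51 = 15.51 mol O2; 22.09 mol is available, so N2 is limiting.
n(O2) consumed = (1/1) × 15.51 = 15.51 mol; remaining = 22.09 − 15.51 = 6.580 mol
V(O2) = nRT/P = 6.580 × 0.08206 × 230.65 / 0.715 = 174.2 L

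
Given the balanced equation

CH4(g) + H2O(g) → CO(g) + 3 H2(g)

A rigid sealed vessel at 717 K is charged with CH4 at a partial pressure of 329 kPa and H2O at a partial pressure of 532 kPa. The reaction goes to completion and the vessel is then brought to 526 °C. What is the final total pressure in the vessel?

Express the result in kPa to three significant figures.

1690 kPa

At constant V, partial pressures at 717 K are proportional to moles, so apply stoichiometry directly to pressures.
P(H2O) required for 329 kPa of CH4 = (1/1) × 329 = 329.0 kPa; available 532 kPa, so CH4 is limiting.
P(H2O) remaining = 532 − (1/1) × 329 = 203.0 kPa
P(gaseous products) = (1+3)/1 × 329 = 1316 kPa
P_total at 717 K = 203.0 + 1316 = 1519 kPa
Scaling to 526 °C: P = 1519 × 799.15/717 = 1693 kPa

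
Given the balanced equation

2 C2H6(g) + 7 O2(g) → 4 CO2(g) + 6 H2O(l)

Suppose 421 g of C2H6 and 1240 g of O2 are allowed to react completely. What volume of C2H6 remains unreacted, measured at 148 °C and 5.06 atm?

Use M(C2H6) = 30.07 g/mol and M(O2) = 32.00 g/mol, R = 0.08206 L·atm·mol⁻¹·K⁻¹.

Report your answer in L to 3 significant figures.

20.0 L

n(C2H6) = 421 / 30.07 = 14.00 mol
n(O2) = 1240 / 32.00 = 38.75 mol
For 14.00 mol C2H6, stoichiometry requires (7/2) × 14.00 = 49.00 mol O2; 38.75 mol is available, so O2 is limiting.
n(C2H6) consumed = (2/7) × 38.75 = 11.07 mol; remaining = 14.00 − 11.07 = 2.930 mol
V(C2H6) = nRT/P = 2.930 × 0.08206 × 421.15 / 5.06 = 20.01 L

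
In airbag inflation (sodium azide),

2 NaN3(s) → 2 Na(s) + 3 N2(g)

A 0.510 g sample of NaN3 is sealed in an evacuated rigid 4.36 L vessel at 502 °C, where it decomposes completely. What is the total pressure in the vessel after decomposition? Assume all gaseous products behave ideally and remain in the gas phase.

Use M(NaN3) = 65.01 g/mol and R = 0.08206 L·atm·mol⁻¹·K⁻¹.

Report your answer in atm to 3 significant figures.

0.172 atm

n(NaN3) = 0.510 / 65.01 = 0.007845 mol
n(gas produced) = (3/2) × 0.007845 = 0.01177 mol
P = nRT/V = 0.01177 × 0.08206 × 775.15 / 4.36 = 0.1717 atm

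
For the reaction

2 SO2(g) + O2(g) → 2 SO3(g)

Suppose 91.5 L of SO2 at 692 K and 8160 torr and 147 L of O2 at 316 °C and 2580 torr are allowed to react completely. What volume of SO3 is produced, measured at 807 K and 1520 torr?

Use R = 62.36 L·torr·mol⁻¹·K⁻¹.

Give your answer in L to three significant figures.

n(SO2) = PV/RT = (8160 × 91.5) / (62.36 × 692) = 17.30 mol
n(O2) = PV/RT = (2580 × 147) / (62.36 × 589.15) = 10.32 mol
For 17.30 mol SO2, stoichiometry requires (1/2) × 17.30 = 8.650 mol O2; 10.32 mol is available, so SO2 is limiting.
n(SO3) = (2/2) × 17.30 = 17.30 mol
V(SO3) = nRT/P = 17.30 × 62.36 × 807 / 1520 = 572.8 L

573 L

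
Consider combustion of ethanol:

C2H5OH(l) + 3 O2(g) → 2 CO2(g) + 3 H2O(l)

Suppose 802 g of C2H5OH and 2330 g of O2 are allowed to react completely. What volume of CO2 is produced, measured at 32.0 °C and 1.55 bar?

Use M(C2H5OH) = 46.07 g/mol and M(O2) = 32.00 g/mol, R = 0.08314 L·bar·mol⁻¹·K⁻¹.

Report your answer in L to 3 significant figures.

n(C2H5OH) = 802 / 46.07 = 17.41 mol
n(O2) = 2330 / 32.00 = 72.81 mol
For 17.41 mol C2H5OH, stoichiometry requires (3/1) × 17.41 = 52.23 mol O2; 72.81 mol is available, so C2H5OH is limiting.
n(CO2) = (2/1) × 17.41 = 34.82 mol
V(CO2) = nRT/P = 34.82 × 0.08314 × 305.15 / 1.55 = 569.9 L

570 L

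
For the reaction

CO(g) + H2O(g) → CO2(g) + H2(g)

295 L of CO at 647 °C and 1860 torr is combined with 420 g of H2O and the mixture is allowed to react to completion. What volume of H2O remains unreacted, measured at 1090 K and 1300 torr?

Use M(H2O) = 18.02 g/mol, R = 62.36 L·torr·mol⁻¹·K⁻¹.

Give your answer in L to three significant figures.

719 L

n(CO) = PV/RT = (1860 × 295) / (62.36 × 920.15) = 9.562 mol
n(H2O) = 420 / 18.02 = 23.31 mol
For 9.562 mol CO, stoichiometry requires (1/1) × 9.562 = 9.562 mol H2O; 23.31 mol is available, so CO is limiting.
n(H2O) consumed = (1/1) × 9.562 = 9.562 mol; remaining = 23.31 − 9.562 = 13.75 mol
V(H2O) = nRT/P = 13.75 × 62.36 × 1090 / 1300 = 718.9 L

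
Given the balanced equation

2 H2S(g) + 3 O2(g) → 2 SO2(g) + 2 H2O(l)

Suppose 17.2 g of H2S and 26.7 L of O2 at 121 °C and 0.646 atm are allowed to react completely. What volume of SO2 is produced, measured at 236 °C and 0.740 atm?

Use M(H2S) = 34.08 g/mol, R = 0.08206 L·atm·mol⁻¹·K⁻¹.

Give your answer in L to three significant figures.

20.1 L

n(H2S) = 17.2 / 34.08 = 0.5047 mol
n(O2) = PV/RT = (0.646 × 26.7) / (0.08206 × 394.15) = 0.5333 mol
For 0.5047 mol H2S, stoichiometry requires (3/2) × 0.5047 = 0.7571 mol O2; 0.5333 mol is available, so O2 is limiting.
n(SO2) = (2/3) × 0.5333 = 0.3555 mol
V(SO2) = nRT/P = 0.3555 × 0.08206 × 509.15 / 0.740 = 20.07 L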